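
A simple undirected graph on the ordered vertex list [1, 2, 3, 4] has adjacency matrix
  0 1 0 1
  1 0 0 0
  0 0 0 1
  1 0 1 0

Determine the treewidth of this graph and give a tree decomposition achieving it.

Treewidth 1.
One such decomposition:
Bags: B1 = {1, 4}  B2 = {1, 2}  B3 = {3, 4}
Tree: B1–B2, B1–B3

Each bag holds 2 vertices, so the decomposition has width 1, which upper-bounds the treewidth. Any graph with an edge has treewidth ≥ 1, and G has the edge 1–4. The upper and lower bounds meet at 1, so that is the treewidth.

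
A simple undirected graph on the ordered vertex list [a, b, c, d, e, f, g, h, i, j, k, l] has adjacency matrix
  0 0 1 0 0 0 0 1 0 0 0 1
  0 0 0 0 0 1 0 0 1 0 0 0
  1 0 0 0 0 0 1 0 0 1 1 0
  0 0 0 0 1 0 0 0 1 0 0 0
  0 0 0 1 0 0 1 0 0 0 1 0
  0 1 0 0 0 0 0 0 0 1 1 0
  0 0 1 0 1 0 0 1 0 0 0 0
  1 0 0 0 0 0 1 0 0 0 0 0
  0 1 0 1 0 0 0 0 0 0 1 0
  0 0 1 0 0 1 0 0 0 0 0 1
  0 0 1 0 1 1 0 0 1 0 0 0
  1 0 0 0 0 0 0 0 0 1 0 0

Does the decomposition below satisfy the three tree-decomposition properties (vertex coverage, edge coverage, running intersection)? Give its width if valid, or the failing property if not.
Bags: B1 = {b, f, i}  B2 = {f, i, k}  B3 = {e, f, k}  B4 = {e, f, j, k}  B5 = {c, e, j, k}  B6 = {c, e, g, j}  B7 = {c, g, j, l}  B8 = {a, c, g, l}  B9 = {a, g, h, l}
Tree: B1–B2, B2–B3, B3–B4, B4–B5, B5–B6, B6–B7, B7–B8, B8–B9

A tree decomposition must satisfy three properties: every vertex lies in some bag; for every edge, both endpoints lie together in some bag; and for every vertex, the bags containing it form a connected subtree. Here vertex d appears in no bag, so the decomposition is invalid.

No — vertex d appears in no bag.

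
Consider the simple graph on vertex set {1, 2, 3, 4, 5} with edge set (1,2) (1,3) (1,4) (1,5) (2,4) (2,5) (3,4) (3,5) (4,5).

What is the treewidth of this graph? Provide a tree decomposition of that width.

The largest bag has 4 vertices, giving width 3; this decomposition certifies tw(G) ≤ 3. Conversely, {1, 2, 4, 5} is a clique of size 4, and the vertices of any clique must share a bag in every tree decomposition; so some bag has ≥ 4 vertices and tw(G) ≥ 3. Combining the bounds, tw(G) = 3.

Treewidth 3.
One optimal decomposition is:
Bags: B1 = {1, 3, 4, 5}  B2 = {1, 2, 4, 5}
Tree: B1–B2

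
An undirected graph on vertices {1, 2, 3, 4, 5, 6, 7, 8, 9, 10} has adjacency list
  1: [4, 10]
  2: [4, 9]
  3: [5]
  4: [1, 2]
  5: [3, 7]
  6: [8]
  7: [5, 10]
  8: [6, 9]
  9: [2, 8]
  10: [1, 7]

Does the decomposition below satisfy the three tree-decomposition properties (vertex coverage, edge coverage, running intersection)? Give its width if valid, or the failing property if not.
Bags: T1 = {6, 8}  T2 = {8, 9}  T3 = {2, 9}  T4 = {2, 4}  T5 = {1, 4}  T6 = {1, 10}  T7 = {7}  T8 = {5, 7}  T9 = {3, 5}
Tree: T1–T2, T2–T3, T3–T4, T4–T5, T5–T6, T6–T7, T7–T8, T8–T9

No — edge (10,7) lies in no bag.

A tree decomposition must satisfy three properties: every vertex lies in some bag; for every edge, both endpoints lie together in some bag; and for every vertex, the bags containing it form a connected subtree. Here edge (10,7) lies in no bag, so the decomposition is invalid.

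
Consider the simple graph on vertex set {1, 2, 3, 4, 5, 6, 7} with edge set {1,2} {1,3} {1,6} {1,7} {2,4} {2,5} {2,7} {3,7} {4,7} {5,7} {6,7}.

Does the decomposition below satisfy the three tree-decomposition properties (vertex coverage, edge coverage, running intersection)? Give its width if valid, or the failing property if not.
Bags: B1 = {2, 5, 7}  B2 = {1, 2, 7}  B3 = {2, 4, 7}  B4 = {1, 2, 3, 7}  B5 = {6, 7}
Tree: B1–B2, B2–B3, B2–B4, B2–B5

No — edge (1,6) lies in no bag.

A tree decomposition must satisfy three properties: every vertex lies in some bag; for every edge, both endpoints lie together in some bag; and for every vertex, the bags containing it form a connected subtree. Here edge (1,6) lies in no bag, so the decomposition is invalid.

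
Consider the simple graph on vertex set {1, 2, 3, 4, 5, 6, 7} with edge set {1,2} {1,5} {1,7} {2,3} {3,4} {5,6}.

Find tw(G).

1

A width-1 tree decomposition is:
Bags: B1 = {5, 6}  B2 = {1, 5}  B3 = {1, 7}  B4 = {1, 2}  B5 = {2, 3}  B6 = {3, 4}
Tree: B1–B2, B2–B3, B2–B4, B4–B5, B5–B6
Every bag has size at most 2, so the width is 2 − 1 = 1 and tw(G) ≤ 1. G has an edge, so its treewidth is at least 1. Therefore the treewidth is 1.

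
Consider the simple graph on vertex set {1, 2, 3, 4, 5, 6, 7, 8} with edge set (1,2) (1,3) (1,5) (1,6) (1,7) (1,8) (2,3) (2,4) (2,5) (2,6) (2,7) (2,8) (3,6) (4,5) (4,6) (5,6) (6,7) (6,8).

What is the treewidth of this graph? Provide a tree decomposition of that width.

Each bag holds 4 vertices, so the decomposition has width 3, which upper-bounds the treewidth. On the other hand G contains the 4-clique {1, 2, 6, 8}. A clique must lie in a single bag of any decomposition, so no decomposition can have width below 3. Hence tw(G) = 3 exactly.

Treewidth 3.
One such decomposition:
Bags: B1 = {1, 2, 5, 6}  B2 = {2, 4, 5, 6}  B3 = {1, 2, 6, 8}  B4 = {1, 2, 3, 6}  B5 = {1, 2, 6, 7}
Tree: B1–B2, B1–B3, B1–B4, B4–B5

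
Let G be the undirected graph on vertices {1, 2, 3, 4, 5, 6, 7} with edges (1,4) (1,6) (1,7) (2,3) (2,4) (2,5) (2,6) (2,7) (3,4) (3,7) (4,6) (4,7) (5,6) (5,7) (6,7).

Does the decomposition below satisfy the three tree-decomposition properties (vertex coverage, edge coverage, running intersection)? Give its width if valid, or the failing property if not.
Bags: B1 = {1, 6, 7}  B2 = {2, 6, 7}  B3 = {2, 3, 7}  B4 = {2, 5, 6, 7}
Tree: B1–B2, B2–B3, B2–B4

No — vertex 4 appears in no bag.

A tree decomposition must satisfy three properties: every vertex lies in some bag; for every edge, both endpoints lie together in some bag; and for every vertex, the bags containing it form a connected subtree. Here vertex 4 appears in no bag, so the decomposition is invalid.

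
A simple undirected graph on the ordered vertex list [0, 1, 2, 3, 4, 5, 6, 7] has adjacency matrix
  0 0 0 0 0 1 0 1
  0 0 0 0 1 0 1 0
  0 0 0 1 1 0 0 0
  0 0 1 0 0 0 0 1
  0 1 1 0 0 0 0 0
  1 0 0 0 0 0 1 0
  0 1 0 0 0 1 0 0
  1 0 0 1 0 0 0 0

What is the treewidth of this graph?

A width-2 tree decomposition is:
Bags: B1 = {2, 3, 7}  B2 = {2, 4, 7}  B3 = {1, 4, 7}  B4 = {1, 6, 7}  B5 = {5, 6, 7}  B6 = {0, 5, 7}
Tree: B1–B2, B2–B3, B3–B4, B4–B5, B5–B6
Every bag has size at most 3, so the width is 3 − 1 = 2 and tw(G) ≤ 2. Since 7–3–2–4–1–6–5–0–7 is a cycle in G, G is not acyclic. Forests are exactly the graphs of treewidth ≤ 1, so tw(G) ≥ 2. Combining the bounds, tw(G) = 2.

2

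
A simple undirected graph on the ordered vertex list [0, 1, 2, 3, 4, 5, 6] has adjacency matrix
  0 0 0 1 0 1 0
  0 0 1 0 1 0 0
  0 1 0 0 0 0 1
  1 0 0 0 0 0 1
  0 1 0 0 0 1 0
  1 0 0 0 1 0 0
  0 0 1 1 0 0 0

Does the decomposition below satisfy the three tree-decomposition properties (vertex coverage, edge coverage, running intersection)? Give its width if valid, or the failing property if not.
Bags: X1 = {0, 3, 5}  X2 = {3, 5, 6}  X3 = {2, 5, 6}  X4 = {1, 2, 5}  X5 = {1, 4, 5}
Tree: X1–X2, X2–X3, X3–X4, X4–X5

Yes; width 2.

Vertex coverage: the bags together contain {0, 1, 2, 3, 4, 5, 6}, the full vertex set. Edge coverage: each edge of G has both endpoints in at least one bag. Running intersection: for every vertex, the bags containing it form a connected subtree. All three properties hold, so this is a valid tree decomposition of width max|bag| − 1 = 2, and hence tw(G) ≤ 2.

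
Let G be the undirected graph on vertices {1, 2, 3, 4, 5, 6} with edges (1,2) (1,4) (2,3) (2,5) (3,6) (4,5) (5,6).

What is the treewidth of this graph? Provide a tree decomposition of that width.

Treewidth 2.
Bags: B1 = {1, 2, 4}  B2 = {2, 4, 5}  B3 = {2, 3, 5}  B4 = {3, 5, 6}
Tree: B1–B2, B2–B3, B3–B4

The largest bag has 3 vertices, giving width 2; this decomposition certifies tw(G) ≤ 2. Since 1–4–5–2–1 is a cycle in G, G is not acyclic. Forests are exactly the graphs of treewidth ≤ 1, so tw(G) ≥ 2. Hence tw(G) = 2 exactly.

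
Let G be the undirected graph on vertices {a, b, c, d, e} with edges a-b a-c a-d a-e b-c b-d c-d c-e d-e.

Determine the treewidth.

A width-3 tree decomposition is:
Bags: B1 = {a, c, d, e}  B2 = {a, b, c, d}
Tree: B1–B2
Each bag holds 4 vertices, so the decomposition has width 3, which upper-bounds the treewidth. Conversely, {a, c, d, e} is a clique of size 4, and the vertices of any clique must share a bag in every tree decomposition; so some bag has ≥ 4 vertices and tw(G) ≥ 3. Therefore the treewidth is 3.

3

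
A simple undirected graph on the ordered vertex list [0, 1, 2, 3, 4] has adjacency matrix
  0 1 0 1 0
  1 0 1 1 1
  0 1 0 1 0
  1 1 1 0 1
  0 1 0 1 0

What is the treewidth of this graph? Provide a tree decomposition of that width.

Treewidth 2.
One optimal decomposition is:
Bags: B1 = {1, 2, 3}  B2 = {0, 1, 3}  B3 = {1, 3, 4}
Tree: B1–B2, B1–B3

Each bag holds 3 vertices, so the decomposition has width 2, which upper-bounds the treewidth. Conversely, {0, 1, 3} is a clique of size 3, and the vertices of any clique must share a bag in every tree decomposition; so some bag has ≥ 3 vertices and tw(G) ≥ 2. Therefore the treewidth is 2.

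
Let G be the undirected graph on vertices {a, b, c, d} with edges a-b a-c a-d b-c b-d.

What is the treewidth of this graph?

A width-2 tree decomposition is:
Bags: B1 = {a, b, c}  B2 = {a, b, d}
Tree: B1–B2
Each bag holds 3 vertices, so the decomposition has width 2, which upper-bounds the treewidth. For the lower bound, the 3 vertices {a, b, d} are pairwise adjacent, and any tree decomposition puts a clique entirely inside one bag — forcing width ≥ 2. Therefore the treewidth is 2.

2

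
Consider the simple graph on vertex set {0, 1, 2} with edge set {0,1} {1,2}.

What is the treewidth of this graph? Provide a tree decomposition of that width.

Treewidth 1.
One optimal decomposition is:
Bags: B1 = {1, 2}  B2 = {0, 1}
Tree: B1–B2

The largest bag has 2 vertices, giving width 1; this decomposition certifies tw(G) ≤ 1. G has an edge, so its treewidth is at least 1. Therefore the treewidth is 1.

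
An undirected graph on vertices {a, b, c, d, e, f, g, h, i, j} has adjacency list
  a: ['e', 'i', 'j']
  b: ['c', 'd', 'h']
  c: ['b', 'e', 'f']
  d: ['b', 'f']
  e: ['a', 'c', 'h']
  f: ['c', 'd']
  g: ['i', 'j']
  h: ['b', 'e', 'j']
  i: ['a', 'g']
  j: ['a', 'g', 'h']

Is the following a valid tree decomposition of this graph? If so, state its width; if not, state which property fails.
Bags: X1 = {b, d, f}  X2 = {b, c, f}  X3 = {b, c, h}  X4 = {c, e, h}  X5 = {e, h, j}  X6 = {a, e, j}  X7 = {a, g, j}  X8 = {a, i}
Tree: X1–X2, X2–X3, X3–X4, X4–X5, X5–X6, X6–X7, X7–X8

A tree decomposition must satisfy three properties: every vertex lies in some bag; for every edge, both endpoints lie together in some bag; and for every vertex, the bags containing it form a connected subtree. Here edge (g,i) lies in no bag, so the decomposition is invalid.

No — edge (g,i) lies in no bag.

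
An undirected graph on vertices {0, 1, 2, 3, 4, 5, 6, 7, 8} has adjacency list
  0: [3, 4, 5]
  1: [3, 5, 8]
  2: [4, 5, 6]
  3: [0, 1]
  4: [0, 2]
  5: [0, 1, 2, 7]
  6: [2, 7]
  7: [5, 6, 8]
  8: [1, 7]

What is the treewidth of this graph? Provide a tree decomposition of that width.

Treewidth 3.
Bags: B1 = {0, 2, 4, 6}  B2 = {0, 2, 5, 6}  B3 = {0, 5, 6, 7}  B4 = {0, 3, 5, 7}  B5 = {1, 3, 5, 7}  B6 = {1, 3, 7, 8}
Tree: B1–B2, B2–B3, B3–B4, B4–B5, B5–B6

The largest bag has 4 vertices, giving width 3; this decomposition certifies tw(G) ≤ 3. For the lower bound: the 4 vertex sets {2,4,6}, {0}, {5}, {1,3,7,8} are disjoint, each induces a connected subgraph, and every pair is joined by at least one edge of G. Contracting each set to a single vertex therefore yields K_{4} as a minor, and since treewidth is minor-monotone, tw(G) ≥ tw(K_{4}) = 3. Therefore the treewidth is 3.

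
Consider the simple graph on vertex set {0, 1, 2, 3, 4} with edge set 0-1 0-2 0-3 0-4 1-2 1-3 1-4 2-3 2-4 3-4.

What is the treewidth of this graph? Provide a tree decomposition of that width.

With just one bag of size 5, the width is 5 − 1 = 4, so tw(G) ≤ 4. Conversely, {0, 1, 2, 3, 4} is a clique of size 5, and the vertices of any clique must share a bag in every tree decomposition; so some bag has ≥ 5 vertices and tw(G) ≥ 4. Combining the bounds, tw(G) = 4.

Treewidth 4.
Bags: B1 = {0, 1, 2, 3, 4}
Tree: (single bag)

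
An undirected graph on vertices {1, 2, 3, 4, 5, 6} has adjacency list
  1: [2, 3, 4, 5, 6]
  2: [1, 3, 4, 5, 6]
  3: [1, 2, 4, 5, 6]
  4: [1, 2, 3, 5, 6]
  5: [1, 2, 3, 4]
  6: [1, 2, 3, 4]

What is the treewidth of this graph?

A width-4 tree decomposition is:
Bags: B1 = {1, 2, 3, 4, 6}  B2 = {1, 2, 3, 4, 5}
Tree: B1–B2
Each bag holds 5 vertices, so the decomposition has width 4, which upper-bounds the treewidth. Conversely, {1, 2, 3, 4, 5} is a clique of size 5, and the vertices of any clique must share a bag in every tree decomposition; so some bag has ≥ 5 vertices and tw(G) ≥ 4. The upper and lower bounds meet at 4, so that is the treewidth.

4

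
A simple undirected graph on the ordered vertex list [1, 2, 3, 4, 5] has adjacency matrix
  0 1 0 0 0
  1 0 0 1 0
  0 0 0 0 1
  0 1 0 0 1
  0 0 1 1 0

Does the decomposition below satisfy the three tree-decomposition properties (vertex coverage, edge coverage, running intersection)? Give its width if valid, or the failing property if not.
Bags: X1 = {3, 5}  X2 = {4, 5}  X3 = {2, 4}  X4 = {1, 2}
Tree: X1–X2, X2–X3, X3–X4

Yes; width 1.

Vertex coverage: the bags together contain {1, 2, 3, 4, 5}, the full vertex set. Edge coverage: each edge of G has both endpoints in at least one bag. Running intersection: for every vertex, the bags containing it form a connected subtree. All three properties hold, so this is a valid tree decomposition of width max|bag| − 1 = 1, and hence tw(G) ≤ 1.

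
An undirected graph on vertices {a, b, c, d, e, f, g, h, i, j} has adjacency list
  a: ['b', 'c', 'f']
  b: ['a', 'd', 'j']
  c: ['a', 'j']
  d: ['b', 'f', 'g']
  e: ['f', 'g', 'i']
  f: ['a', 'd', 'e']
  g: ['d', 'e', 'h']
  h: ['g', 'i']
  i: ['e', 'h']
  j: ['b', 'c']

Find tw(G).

A width-2 tree decomposition is:
Bags: B1 = {a, c, j}  B2 = {a, b, j}  B3 = {a, b, f}  B4 = {b, d, f}  B5 = {d, e, f}  B6 = {d, e, g}  B7 = {e, g, i}  B8 = {g, h, i}
Tree: B1–B2, B2–B3, B3–B4, B4–B5, B5–B6, B6–B7, B7–B8
The largest bag has 3 vertices, giving width 2; this decomposition certifies tw(G) ≤ 2. Since c–j–b–a–c is a cycle in G, G is not acyclic. Forests are exactly the graphs of treewidth ≤ 1, so tw(G) ≥ 2. The upper and lower bounds meet at 2, so that is the treewidth.

2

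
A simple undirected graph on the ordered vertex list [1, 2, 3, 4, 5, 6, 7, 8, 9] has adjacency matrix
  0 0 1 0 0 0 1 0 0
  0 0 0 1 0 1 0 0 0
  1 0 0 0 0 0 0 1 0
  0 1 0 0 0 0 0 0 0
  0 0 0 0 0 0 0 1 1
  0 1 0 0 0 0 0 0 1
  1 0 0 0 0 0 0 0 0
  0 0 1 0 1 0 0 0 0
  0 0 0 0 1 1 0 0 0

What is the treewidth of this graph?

1

A width-1 tree decomposition is:
Bags: B1 = {1, 7}  B2 = {1, 3}  B3 = {3, 8}  B4 = {5, 8}  B5 = {5, 9}  B6 = {6, 9}  B7 = {2, 6}  B8 = {2, 4}
Tree: B1–B2, B2–B3, B3–B4, B4–B5, B5–B6, B6–B7, B7–B8
Each bag holds 2 vertices, so the decomposition has width 1, which upper-bounds the treewidth. G has an edge, so its treewidth is at least 1. Therefore the treewidth is 1.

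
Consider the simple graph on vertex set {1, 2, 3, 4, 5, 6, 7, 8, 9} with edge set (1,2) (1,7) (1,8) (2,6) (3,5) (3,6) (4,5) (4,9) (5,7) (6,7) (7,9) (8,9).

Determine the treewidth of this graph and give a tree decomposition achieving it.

Treewidth 3.
Bags: B1 = {3, 4, 5, 9}  B2 = {3, 5, 7, 9}  B3 = {3, 6, 7, 9}  B4 = {6, 7, 8, 9}  B5 = {1, 6, 7, 8}  B6 = {1, 2, 6, 8}
Tree: B1–B2, B2–B3, B3–B4, B4–B5, B5–B6

Each bag holds 4 vertices, so the decomposition has width 3, which upper-bounds the treewidth. For the lower bound: the 4 vertex sets {3,4,5}, {9}, {7}, {1,2,6,8} are disjoint, each induces a connected subgraph, and every pair is joined by at least one edge of G. Contracting each set to a single vertex therefore yields K_{4} as a minor, and since treewidth is minor-monotone, tw(G) ≥ tw(K_{4}) = 3. The upper and lower bounds meet at 3, so that is the treewidth.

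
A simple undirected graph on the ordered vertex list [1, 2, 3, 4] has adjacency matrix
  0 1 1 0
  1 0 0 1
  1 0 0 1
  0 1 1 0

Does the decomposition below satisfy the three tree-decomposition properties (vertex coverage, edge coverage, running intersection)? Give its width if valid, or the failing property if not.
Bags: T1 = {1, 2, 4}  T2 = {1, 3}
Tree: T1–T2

No — edge (4,3) lies in no bag.

A tree decomposition must satisfy three properties: every vertex lies in some bag; for every edge, both endpoints lie together in some bag; and for every vertex, the bags containing it form a connected subtree. Here edge (4,3) lies in no bag, so the decomposition is invalid.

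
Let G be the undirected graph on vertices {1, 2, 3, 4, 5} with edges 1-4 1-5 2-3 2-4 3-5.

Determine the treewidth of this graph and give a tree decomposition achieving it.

Treewidth 2.
Bags: B1 = {1, 2, 4}  B2 = {1, 2, 3}  B3 = {1, 3, 5}
Tree: B1–B2, B2–B3

Every bag has size at most 3, so the width is 3 − 1 = 2 and tw(G) ≤ 2. For the lower bound, G contains the cycle 1–4–2–3–5–1, so G is not a forest; only forests have treewidth ≤ 1, hence tw(G) ≥ 2. Therefore the treewidth is 2.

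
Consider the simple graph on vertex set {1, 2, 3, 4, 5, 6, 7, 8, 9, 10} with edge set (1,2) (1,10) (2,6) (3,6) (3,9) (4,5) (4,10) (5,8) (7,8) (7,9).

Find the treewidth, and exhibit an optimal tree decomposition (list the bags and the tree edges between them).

Each bag holds 3 vertices, so the decomposition has width 2, which upper-bounds the treewidth. For the lower bound, G contains the cycle 7–8–5–4–10–1–2–6–3–9–7, so G is not a forest; only forests have treewidth ≤ 1, hence tw(G) ≥ 2. The upper and lower bounds meet at 2, so that is the treewidth.

Treewidth 2.
One such decomposition:
Bags: B1 = {5, 7, 8}  B2 = {4, 5, 7}  B3 = {4, 7, 10}  B4 = {1, 7, 10}  B5 = {1, 2, 7}  B6 = {2, 6, 7}  B7 = {3, 6, 7}  B8 = {3, 7, 9}
Tree: B1–B2, B2–B3, B3–B4, B4–B5, B5–B6, B6–B7, B7–B8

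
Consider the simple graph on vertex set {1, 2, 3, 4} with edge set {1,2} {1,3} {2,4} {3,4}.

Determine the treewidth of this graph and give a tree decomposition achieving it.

Each bag holds 3 vertices, so the decomposition has width 2, which upper-bounds the treewidth. The edges 1–3–4–2–1 form a cycle, so G is not a tree and its treewidth is at least 2. Combining the bounds, tw(G) = 2.

Treewidth 2.
One optimal decomposition is:
Bags: B1 = {1, 3, 4}  B2 = {1, 2, 4}
Tree: B1–B2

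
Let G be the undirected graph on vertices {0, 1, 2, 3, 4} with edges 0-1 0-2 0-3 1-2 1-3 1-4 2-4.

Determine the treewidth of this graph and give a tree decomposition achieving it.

Each bag holds 3 vertices, so the decomposition has width 2, which upper-bounds the treewidth. On the other hand G contains the 3-clique {0, 1, 2}. A clique must lie in a single bag of any decomposition, so no decomposition can have width below 2. Combining the bounds, tw(G) = 2.

Treewidth 2.
Bags: B1 = {0, 1, 2}  B2 = {1, 2, 4}  B3 = {0, 1, 3}
Tree: B1–B2, B1–B3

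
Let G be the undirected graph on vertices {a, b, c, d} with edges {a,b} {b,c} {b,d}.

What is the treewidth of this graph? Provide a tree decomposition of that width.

Treewidth 1.
One such decomposition:
Bags: B1 = {b, c}  B2 = {a, b}  B3 = {b, d}
Tree: B1–B2, B2–B3

Every bag has size at most 2, so the width is 2 − 1 = 1 and tw(G) ≤ 1. G has an edge, so its treewidth is at least 1. Hence tw(G) = 1 exactly.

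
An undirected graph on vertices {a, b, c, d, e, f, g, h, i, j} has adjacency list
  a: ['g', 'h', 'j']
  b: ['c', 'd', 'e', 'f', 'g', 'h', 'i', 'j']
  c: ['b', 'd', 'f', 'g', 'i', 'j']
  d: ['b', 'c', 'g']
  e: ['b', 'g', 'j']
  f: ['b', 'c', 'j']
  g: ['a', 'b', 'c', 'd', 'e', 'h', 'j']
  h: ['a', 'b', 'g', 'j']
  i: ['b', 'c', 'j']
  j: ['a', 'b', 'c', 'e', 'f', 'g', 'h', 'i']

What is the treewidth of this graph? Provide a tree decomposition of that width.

Every bag has size at most 4, so the width is 4 − 1 = 3 and tw(G) ≤ 3. Conversely, {a, g, h, j} is a clique of size 4, and the vertices of any clique must share a bag in every tree decomposition; so some bag has ≥ 4 vertices and tw(G) ≥ 3. Therefore the treewidth is 3.

Treewidth 3.
One such decomposition:
Bags: B1 = {b, c, g, j}  B2 = {b, g, h, j}  B3 = {b, e, g, j}  B4 = {b, c, i, j}  B5 = {b, c, f, j}  B6 = {a, g, h, j}  B7 = {b, c, d, g}
Tree: B1–B2, B1–B3, B1–B4, B4–B5, B2–B6, B1–B7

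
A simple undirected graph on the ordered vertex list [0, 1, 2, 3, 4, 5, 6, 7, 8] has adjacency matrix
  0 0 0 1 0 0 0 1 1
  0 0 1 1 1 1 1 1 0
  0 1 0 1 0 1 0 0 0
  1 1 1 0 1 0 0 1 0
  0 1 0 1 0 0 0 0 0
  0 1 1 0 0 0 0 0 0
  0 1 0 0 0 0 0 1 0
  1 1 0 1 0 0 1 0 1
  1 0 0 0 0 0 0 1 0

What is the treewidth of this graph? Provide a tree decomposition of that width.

Treewidth 2.
Bags: B1 = {1, 2, 3}  B2 = {1, 2, 5}  B3 = {1, 3, 4}  B4 = {1, 3, 7}  B5 = {0, 3, 7}  B6 = {0, 7, 8}  B7 = {1, 6, 7}
Tree: B1–B2, B1–B3, B1–B4, B4–B5, B5–B6, B4–B7

Each bag holds 3 vertices, so the decomposition has width 2, which upper-bounds the treewidth. Conversely, {0, 7, 8} is a clique of size 3, and the vertices of any clique must share a bag in every tree decomposition; so some bag has ≥ 3 vertices and tw(G) ≥ 2. The upper and lower bounds meet at 2, so that is the treewidth.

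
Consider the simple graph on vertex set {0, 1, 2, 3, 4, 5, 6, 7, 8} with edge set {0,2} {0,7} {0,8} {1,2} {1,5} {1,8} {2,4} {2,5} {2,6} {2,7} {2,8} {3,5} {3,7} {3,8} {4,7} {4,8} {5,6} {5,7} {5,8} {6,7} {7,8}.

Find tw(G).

3

A width-3 tree decomposition is:
Bags: B1 = {0, 2, 7, 8}  B2 = {2, 4, 7, 8}  B3 = {2, 5, 7, 8}  B4 = {3, 5, 7, 8}  B5 = {2, 5, 6, 7}  B6 = {1, 2, 5, 8}
Tree: B1–B2, B1–B3, B3–B4, B3–B5, B3–B6
Every bag has size at most 4, so the width is 4 − 1 = 3 and tw(G) ≤ 3. For the lower bound, the 4 vertices {1, 2, 5, 8} are pairwise adjacent, and any tree decomposition puts a clique entirely inside one bag — forcing width ≥ 3. The upper and lower bounds meet at 3, so that is the treewidth.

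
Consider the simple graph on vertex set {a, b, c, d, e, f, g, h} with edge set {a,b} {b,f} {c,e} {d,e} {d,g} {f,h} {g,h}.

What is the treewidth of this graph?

A width-1 tree decomposition is:
Bags: B1 = {a, b}  B2 = {b, f}  B3 = {f, h}  B4 = {g, h}  B5 = {d, g}  B6 = {d, e}  B7 = {c, e}
Tree: B1–B2, B2–B3, B3–B4, B4–B5, B5–B6, B6–B7
Every bag has size at most 2, so the width is 2 − 1 = 1 and tw(G) ≤ 1. G has an edge, so its treewidth is at least 1. Combining the bounds, tw(G) = 1.

1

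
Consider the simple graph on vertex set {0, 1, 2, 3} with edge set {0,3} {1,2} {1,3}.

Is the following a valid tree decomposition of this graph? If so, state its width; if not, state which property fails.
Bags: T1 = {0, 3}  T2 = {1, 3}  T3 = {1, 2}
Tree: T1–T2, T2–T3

Vertex coverage: the bags together contain {0, 1, 2, 3}, the full vertex set. Edge coverage: each edge of G has both endpoints in at least one bag. Running intersection: for every vertex, the bags containing it form a connected subtree. All three properties hold, so this is a valid tree decomposition of width max|bag| − 1 = 1, and hence tw(G) ≤ 1.

Yes; width 1.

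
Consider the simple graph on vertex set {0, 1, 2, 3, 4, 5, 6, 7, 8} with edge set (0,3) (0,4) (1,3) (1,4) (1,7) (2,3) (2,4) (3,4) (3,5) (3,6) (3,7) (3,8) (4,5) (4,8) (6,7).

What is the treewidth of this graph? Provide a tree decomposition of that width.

Treewidth 2.
One such decomposition:
Bags: B1 = {3, 4, 8}  B2 = {2, 3, 4}  B3 = {1, 3, 4}  B4 = {1, 3, 7}  B5 = {3, 4, 5}  B6 = {3, 6, 7}  B7 = {0, 3, 4}
Tree: B1–B2, B1–B3, B3–B4, B2–B5, B4–B6, B2–B7

Each bag holds 3 vertices, so the decomposition has width 2, which upper-bounds the treewidth. Conversely, {0, 3, 4} is a clique of size 3, and the vertices of any clique must share a bag in every tree decomposition; so some bag has ≥ 3 vertices and tw(G) ≥ 2. The upper and lower bounds meet at 2, so that is the treewidth.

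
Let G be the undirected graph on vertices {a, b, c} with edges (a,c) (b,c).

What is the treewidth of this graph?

A width-1 tree decomposition is:
Bags: B1 = {a, c}  B2 = {b, c}
Tree: B1–B2
The largest bag has 2 vertices, giving width 1; this decomposition certifies tw(G) ≤ 1. Since G has at least one edge (e.g. c–a), it is not an edgeless graph, so tw(G) ≥ 1. Hence tw(G) = 1 exactly.

1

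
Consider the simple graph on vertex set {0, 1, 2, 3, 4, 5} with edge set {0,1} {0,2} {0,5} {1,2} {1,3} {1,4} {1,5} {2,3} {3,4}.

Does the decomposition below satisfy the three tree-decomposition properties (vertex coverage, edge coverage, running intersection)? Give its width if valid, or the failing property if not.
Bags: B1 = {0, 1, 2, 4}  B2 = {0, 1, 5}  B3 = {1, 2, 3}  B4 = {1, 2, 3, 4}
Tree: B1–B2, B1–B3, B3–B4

No — bags containing vertex 4 are not connected in the tree.

A tree decomposition must satisfy three properties: every vertex lies in some bag; for every edge, both endpoints lie together in some bag; and for every vertex, the bags containing it form a connected subtree. Here bags containing vertex 4 are not connected in the tree, so the decomposition is invalid.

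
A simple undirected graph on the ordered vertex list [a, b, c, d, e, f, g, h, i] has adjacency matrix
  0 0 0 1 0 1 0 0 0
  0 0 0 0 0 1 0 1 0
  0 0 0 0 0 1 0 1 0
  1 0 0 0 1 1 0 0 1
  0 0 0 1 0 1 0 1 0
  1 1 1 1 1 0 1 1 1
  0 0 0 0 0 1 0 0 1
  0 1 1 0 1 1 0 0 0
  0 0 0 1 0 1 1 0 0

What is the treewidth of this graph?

A width-2 tree decomposition is:
Bags: B1 = {e, f, h}  B2 = {d, e, f}  B3 = {c, f, h}  B4 = {d, f, i}  B5 = {a, d, f}  B6 = {b, f, h}  B7 = {f, g, i}
Tree: B1–B2, B1–B3, B2–B4, B2–B5, B3–B6, B4–B7
Each bag holds 3 vertices, so the decomposition has width 2, which upper-bounds the treewidth. Conversely, {d, e, f} is a clique of size 3, and the vertices of any clique must share a bag in every tree decomposition; so some bag has ≥ 3 vertices and tw(G) ≥ 2. The upper and lower bounds meet at 2, so that is the treewidth.

2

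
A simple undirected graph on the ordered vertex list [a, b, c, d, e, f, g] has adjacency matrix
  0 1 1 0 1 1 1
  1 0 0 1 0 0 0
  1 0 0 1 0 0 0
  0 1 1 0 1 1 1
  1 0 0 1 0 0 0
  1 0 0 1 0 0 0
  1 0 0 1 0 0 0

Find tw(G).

A width-2 tree decomposition is:
Bags: B1 = {a, b, d}  B2 = {a, d, e}  B3 = {a, d, g}  B4 = {a, d, f}  B5 = {a, c, d}
Tree: B1–B2, B2–B3, B3–B4, B4–B5
Every bag has size at most 3, so the width is 3 − 1 = 2 and tw(G) ≤ 2. For the lower bound, G contains the cycle a–b–d–e–a, so G is not a forest; only forests have treewidth ≤ 1, hence tw(G) ≥ 2. The upper and lower bounds meet at 2, so that is the treewidth.

2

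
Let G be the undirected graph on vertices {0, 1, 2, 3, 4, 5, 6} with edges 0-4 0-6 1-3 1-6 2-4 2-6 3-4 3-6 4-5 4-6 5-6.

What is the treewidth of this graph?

A width-2 tree decomposition is:
Bags: B1 = {4, 5, 6}  B2 = {3, 4, 6}  B3 = {1, 3, 6}  B4 = {2, 4, 6}  B5 = {0, 4, 6}
Tree: B1–B2, B2–B3, B2–B4, B2–B5
Each bag holds 3 vertices, so the decomposition has width 2, which upper-bounds the treewidth. On the other hand G contains the 3-clique {1, 3, 6}. A clique must lie in a single bag of any decomposition, so no decomposition can have width below 2. Hence tw(G) = 2 exactly.

2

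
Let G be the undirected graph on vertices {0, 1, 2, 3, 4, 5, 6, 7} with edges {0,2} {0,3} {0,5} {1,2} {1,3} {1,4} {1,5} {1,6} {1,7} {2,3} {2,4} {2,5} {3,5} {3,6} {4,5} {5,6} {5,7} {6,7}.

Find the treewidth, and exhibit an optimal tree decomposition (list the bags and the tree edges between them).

Treewidth 3.
One optimal decomposition is:
Bags: B1 = {1, 2, 3, 5}  B2 = {0, 2, 3, 5}  B3 = {1, 3, 5, 6}  B4 = {1, 5, 6, 7}  B5 = {1, 2, 4, 5}
Tree: B1–B2, B1–B3, B3–B4, B1–B5

Each bag holds 4 vertices, so the decomposition has width 3, which upper-bounds the treewidth. For the lower bound, the 4 vertices {0, 2, 3, 5} are pairwise adjacent, and any tree decomposition puts a clique entirely inside one bag — forcing width ≥ 3. The upper and lower bounds meet at 3, so that is the treewidth.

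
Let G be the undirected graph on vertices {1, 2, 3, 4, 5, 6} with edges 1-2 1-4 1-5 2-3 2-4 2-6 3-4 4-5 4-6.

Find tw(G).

A width-2 tree decomposition is:
Bags: B1 = {1, 2, 4}  B2 = {2, 3, 4}  B3 = {1, 4, 5}  B4 = {2, 4, 6}
Tree: B1–B2, B1–B3, B2–B4
Every bag has size at most 3, so the width is 3 − 1 = 2 and tw(G) ≤ 2. On the other hand G contains the 3-clique {1, 2, 4}. A clique must lie in a single bag of any decomposition, so no decomposition can have width below 2. Therefore the treewidth is 2.

2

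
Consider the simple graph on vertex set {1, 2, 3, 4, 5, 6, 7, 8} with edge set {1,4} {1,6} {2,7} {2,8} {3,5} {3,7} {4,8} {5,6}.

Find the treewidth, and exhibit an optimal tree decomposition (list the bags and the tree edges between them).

Treewidth 2.
Bags: B1 = {1, 5, 6}  B2 = {1, 3, 5}  B3 = {1, 3, 7}  B4 = {1, 2, 7}  B5 = {1, 2, 8}  B6 = {1, 4, 8}
Tree: B1–B2, B2–B3, B3–B4, B4–B5, B5–B6

The largest bag has 3 vertices, giving width 2; this decomposition certifies tw(G) ≤ 2. The edges 1–6–5–3–7–2–8–4–1 form a cycle, so G is not a tree and its treewidth is at least 2. Therefore the treewidth is 2.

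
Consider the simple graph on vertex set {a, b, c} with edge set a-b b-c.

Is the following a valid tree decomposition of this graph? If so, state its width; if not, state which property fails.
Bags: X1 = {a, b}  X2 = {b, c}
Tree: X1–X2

Yes; width 1.

Vertex coverage: the bags together contain {a, b, c}, the full vertex set. Edge coverage: each edge of G has both endpoints in at least one bag. Running intersection: for every vertex, the bags containing it form a connected subtree. All three properties hold, so this is a valid tree decomposition of width max|bag| − 1 = 1, and hence tw(G) ≤ 1.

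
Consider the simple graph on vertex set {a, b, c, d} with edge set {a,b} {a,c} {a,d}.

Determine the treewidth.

1

A width-1 tree decomposition is:
Bags: B1 = {a, d}  B2 = {a, b}  B3 = {a, c}
Tree: B1–B2, B1–B3
Every bag has size at most 2, so the width is 2 − 1 = 1 and tw(G) ≤ 1. G has an edge, so its treewidth is at least 1. Combining the bounds, tw(G) = 1.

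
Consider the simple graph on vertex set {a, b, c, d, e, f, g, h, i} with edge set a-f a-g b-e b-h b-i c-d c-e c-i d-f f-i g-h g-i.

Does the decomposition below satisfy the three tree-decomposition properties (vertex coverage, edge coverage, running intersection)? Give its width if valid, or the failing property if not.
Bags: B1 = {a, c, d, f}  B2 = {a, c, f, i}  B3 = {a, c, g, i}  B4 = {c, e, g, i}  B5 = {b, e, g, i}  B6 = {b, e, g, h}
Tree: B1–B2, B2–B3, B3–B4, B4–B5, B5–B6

Yes; width 3.

Checking the three conditions: (i) the bags cover all of {a, b, c, d, e, f, g, h, i}; (ii) for each edge, some bag contains both endpoints; (iii) the bags containing any fixed vertex form a subtree. All hold, so the decomposition is valid with width 4 − 1 = 3.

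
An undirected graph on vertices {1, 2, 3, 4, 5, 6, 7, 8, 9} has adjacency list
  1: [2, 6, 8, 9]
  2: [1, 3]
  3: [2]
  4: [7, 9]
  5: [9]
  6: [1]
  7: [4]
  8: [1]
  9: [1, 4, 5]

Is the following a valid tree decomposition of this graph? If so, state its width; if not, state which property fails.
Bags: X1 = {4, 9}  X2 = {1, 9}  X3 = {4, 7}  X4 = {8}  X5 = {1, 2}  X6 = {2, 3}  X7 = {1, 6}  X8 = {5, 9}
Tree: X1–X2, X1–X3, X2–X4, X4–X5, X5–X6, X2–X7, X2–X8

A tree decomposition must satisfy three properties: every vertex lies in some bag; for every edge, both endpoints lie together in some bag; and for every vertex, the bags containing it form a connected subtree. Here edge (1,8) lies in no bag, so the decomposition is invalid.

No — edge (1,8) lies in no bag.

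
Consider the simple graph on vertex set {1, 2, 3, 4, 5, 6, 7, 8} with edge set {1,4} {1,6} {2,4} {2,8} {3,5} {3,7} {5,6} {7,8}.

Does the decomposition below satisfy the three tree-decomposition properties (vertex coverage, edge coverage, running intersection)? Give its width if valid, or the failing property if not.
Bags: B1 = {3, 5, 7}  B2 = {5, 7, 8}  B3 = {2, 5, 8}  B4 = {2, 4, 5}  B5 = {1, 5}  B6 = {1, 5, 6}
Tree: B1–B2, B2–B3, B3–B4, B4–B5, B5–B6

A tree decomposition must satisfy three properties: every vertex lies in some bag; for every edge, both endpoints lie together in some bag; and for every vertex, the bags containing it form a connected subtree. Here edge (4,1) lies in no bag, so the decomposition is invalid.

No — edge (4,1) lies in no bag.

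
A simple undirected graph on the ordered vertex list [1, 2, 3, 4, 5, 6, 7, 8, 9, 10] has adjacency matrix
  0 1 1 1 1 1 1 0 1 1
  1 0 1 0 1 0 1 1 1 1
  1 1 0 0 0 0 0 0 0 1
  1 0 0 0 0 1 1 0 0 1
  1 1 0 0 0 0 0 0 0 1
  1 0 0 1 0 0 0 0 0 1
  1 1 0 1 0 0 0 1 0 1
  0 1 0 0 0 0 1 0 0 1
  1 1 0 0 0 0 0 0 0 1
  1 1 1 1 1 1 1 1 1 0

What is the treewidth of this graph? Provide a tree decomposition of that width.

Every bag has size at most 4, so the width is 4 − 1 = 3 and tw(G) ≤ 3. On the other hand G contains the 4-clique {2, 7, 8, 10}. A clique must lie in a single bag of any decomposition, so no decomposition can have width below 3. Therefore the treewidth is 3.

Treewidth 3.
One such decomposition:
Bags: B1 = {1, 2, 5, 10}  B2 = {1, 2, 7, 10}  B3 = {1, 2, 3, 10}  B4 = {2, 7, 8, 10}  B5 = {1, 4, 7, 10}  B6 = {1, 4, 6, 10}  B7 = {1, 2, 9, 10}
Tree: B1–B2, B1–B3, B2–B4, B2–B5, B5–B6, B1–B7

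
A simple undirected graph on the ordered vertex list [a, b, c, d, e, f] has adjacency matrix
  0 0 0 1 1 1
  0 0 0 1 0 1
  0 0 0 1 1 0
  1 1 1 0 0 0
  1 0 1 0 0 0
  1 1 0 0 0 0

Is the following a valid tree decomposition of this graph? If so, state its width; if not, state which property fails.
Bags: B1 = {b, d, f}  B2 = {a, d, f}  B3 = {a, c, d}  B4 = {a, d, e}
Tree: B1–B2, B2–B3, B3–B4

A tree decomposition must satisfy three properties: every vertex lies in some bag; for every edge, both endpoints lie together in some bag; and for every vertex, the bags containing it form a connected subtree. Here edge (c,e) lies in no bag, so the decomposition is invalid.

No — edge (c,e) lies in no bag.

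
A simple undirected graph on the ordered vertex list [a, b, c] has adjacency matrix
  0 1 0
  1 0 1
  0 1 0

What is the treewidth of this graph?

1

A width-1 tree decomposition is:
Bags: B1 = {a, b}  B2 = {b, c}
Tree: B1–B2
Every bag has size at most 2, so the width is 2 − 1 = 1 and tw(G) ≤ 1. Any graph with an edge has treewidth ≥ 1, and G has the edge a–b. The upper and lower bounds meet at 1, so that is the treewidth.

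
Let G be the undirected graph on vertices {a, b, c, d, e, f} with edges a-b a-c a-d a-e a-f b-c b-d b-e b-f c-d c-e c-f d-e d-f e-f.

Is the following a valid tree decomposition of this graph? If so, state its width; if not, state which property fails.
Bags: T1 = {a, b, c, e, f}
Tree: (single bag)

A tree decomposition must satisfy three properties: every vertex lies in some bag; for every edge, both endpoints lie together in some bag; and for every vertex, the bags containing it form a connected subtree. Here vertex d appears in no bag, so the decomposition is invalid.

No — vertex d appears in no bag.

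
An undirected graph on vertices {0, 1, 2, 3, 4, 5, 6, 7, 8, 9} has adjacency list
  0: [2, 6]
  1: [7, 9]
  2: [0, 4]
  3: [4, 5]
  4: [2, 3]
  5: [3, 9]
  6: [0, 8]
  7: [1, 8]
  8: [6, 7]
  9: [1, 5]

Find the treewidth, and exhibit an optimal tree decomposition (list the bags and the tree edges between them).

Treewidth 2.
One optimal decomposition is:
Bags: B1 = {0, 2, 6}  B2 = {2, 4, 6}  B3 = {3, 4, 6}  B4 = {3, 5, 6}  B5 = {5, 6, 9}  B6 = {1, 6, 9}  B7 = {1, 6, 7}  B8 = {6, 7, 8}
Tree: B1–B2, B2–B3, B3–B4, B4–B5, B5–B6, B6–B7, B7–B8

The largest bag has 3 vertices, giving width 2; this decomposition certifies tw(G) ≤ 2. For the lower bound, G contains the cycle 6–0–2–4–3–5–9–1–7–8–6, so G is not a forest; only forests have treewidth ≤ 1, hence tw(G) ≥ 2. Hence tw(G) = 2 exactly.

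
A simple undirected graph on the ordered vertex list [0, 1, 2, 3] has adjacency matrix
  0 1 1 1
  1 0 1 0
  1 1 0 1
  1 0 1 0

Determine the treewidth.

A width-2 tree decomposition is:
Bags: B1 = {0, 2, 3}  B2 = {0, 1, 2}
Tree: B1–B2
The largest bag has 3 vertices, giving width 2; this decomposition certifies tw(G) ≤ 2. On the other hand G contains the 3-clique {0, 1, 2}. A clique must lie in a single bag of any decomposition, so no decomposition can have width below 2. Therefore the treewidth is 2.

2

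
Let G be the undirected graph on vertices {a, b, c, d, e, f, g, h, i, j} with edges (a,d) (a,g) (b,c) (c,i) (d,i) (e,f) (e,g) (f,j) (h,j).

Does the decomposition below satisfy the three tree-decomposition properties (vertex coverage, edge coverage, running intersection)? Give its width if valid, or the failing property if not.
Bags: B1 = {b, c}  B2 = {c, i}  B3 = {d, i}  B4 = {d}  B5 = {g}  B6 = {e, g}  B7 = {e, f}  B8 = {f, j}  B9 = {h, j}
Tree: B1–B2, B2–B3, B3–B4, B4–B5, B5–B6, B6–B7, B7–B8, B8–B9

No — vertex a appears in no bag.

A tree decomposition must satisfy three properties: every vertex lies in some bag; for every edge, both endpoints lie together in some bag; and for every vertex, the bags containing it form a connected subtree. Here vertex a appears in no bag, so the decomposition is invalid.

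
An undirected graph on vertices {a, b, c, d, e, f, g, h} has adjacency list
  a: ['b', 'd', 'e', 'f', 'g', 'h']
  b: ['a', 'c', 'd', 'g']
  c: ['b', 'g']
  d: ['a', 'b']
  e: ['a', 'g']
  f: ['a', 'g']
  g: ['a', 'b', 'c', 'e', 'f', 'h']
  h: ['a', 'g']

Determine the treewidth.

A width-2 tree decomposition is:
Bags: B1 = {a, b, d}  B2 = {a, b, g}  B3 = {b, c, g}  B4 = {a, f, g}  B5 = {a, g, h}  B6 = {a, e, g}
Tree: B1–B2, B2–B3, B2–B4, B4–B5, B4–B6
The largest bag has 3 vertices, giving width 2; this decomposition certifies tw(G) ≤ 2. On the other hand G contains the 3-clique {a, b, d}. A clique must lie in a single bag of any decomposition, so no decomposition can have width below 2. Therefore the treewidth is 2.

2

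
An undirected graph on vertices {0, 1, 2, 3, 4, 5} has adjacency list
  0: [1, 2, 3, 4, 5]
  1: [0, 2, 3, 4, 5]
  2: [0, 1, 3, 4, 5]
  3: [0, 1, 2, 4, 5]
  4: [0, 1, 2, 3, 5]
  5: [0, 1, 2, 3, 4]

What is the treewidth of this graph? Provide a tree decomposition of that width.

Treewidth 5.
Bags: B1 = {0, 1, 2, 3, 4, 5}
Tree: (single bag)

With just one bag of size 6, the width is 6 − 1 = 5, so tw(G) ≤ 5. On the other hand G contains the 6-clique {0, 1, 2, 3, 4, 5}. A clique must lie in a single bag of any decomposition, so no decomposition can have width below 5. Combining the bounds, tw(G) = 5.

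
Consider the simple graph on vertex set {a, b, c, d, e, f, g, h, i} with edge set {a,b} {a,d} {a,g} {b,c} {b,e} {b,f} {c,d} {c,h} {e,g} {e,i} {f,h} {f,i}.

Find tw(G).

A width-3 tree decomposition is:
Bags: B1 = {a, c, d, h}  B2 = {a, b, c, h}  B3 = {a, b, f, h}  B4 = {a, b, f, g}  B5 = {b, e, f, g}  B6 = {e, f, g, i}
Tree: B1–B2, B2–B3, B3–B4, B4–B5, B5–B6
Each bag holds 4 vertices, so the decomposition has width 3, which upper-bounds the treewidth. For the lower bound: the 4 vertex sets {c,d,h}, {a}, {b}, {e,f,g,i} are disjoint, each induces a connected subgraph, and every pair is joined by at least one edge of G. Contracting each set to a single vertex therefore yields K_{4} as a minor, and since treewidth is minor-monotone, tw(G) ≥ tw(K_{4}) = 3. Combining the bounds, tw(G) = 3.

3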